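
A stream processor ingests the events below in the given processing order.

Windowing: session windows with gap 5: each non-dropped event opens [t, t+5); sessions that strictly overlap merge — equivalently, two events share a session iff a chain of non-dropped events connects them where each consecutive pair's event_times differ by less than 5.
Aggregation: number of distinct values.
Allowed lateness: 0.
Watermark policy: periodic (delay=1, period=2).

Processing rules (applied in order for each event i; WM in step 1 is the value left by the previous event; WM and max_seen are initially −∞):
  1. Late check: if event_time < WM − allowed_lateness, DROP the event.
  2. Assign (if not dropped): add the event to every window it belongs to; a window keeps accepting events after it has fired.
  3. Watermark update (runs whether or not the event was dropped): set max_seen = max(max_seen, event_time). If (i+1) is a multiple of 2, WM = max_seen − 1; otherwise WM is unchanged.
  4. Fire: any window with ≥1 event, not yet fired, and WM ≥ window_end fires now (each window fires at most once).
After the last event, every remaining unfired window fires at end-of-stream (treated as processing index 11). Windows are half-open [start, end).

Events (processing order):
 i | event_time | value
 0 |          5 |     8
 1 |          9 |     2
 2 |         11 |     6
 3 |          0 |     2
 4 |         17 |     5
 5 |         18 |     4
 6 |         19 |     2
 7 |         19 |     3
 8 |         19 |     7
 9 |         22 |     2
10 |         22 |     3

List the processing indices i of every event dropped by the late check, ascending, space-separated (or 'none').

3

i=0 t=5 v=8: → [5,10); WM=−∞
i=1 t=9 v=2: → [5,14); WM=8
i=2 t=11 v=6: → [5,16); WM=8
i=3 t=0 v=2: DROP (t<8-0); WM=10
i=4 t=17 v=5: → [17,22); WM=10
i=5 t=18 v=4: → [17,23); WM=17
i=6 t=19 v=2: → [17,24); WM=17
i=7 t=19 v=3: → [17,24); WM=18
i=8 t=19 v=7: → [17,24); WM=18
i=9 t=22 v=2: → [17,27); WM=21
i=10 t=22 v=3: → [17,27); WM=21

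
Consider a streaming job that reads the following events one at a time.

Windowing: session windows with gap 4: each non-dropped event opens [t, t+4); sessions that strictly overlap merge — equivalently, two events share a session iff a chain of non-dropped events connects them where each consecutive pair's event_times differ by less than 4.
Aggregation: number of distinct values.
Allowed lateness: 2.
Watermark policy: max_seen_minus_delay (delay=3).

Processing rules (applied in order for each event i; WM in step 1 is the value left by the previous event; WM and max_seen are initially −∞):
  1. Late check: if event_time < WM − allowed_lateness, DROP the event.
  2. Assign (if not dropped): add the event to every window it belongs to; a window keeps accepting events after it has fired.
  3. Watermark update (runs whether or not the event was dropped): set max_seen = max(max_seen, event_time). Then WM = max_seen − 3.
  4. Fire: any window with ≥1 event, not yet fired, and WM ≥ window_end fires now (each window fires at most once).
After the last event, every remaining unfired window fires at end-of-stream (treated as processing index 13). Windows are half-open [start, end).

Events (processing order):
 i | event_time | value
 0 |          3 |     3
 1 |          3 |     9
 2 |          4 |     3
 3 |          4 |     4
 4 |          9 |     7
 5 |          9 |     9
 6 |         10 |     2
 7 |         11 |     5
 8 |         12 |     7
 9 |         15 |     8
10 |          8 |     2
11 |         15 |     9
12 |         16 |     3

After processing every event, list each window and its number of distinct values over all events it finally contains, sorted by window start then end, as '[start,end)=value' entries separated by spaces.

[3,8)=3 [9,20)=6

i=0 t=3 v=3: → [3,7); WM=0
i=1 t=3 v=9: → [3,7); WM=0
i=2 t=4 v=3: → [3,8); WM=1
i=3 t=4 v=4: → [3,8); WM=1
i=4 t=9 v=7: → [9,13); WM=6
i=5 t=9 v=9: → [9,13); WM=6
i=6 t=10 v=2: → [9,14); WM=7
i=7 t=11 v=5: → [9,15); WM=8
i=8 t=12 v=7: → [9,16); WM=9
i=9 t=15 v=8: → [9,19); WM=12
i=10 t=8 v=2: DROP (t<12-2); WM=12
i=11 t=15 v=9: → [9,19); WM=12
i=12 t=16 v=3: → [9,20); WM=13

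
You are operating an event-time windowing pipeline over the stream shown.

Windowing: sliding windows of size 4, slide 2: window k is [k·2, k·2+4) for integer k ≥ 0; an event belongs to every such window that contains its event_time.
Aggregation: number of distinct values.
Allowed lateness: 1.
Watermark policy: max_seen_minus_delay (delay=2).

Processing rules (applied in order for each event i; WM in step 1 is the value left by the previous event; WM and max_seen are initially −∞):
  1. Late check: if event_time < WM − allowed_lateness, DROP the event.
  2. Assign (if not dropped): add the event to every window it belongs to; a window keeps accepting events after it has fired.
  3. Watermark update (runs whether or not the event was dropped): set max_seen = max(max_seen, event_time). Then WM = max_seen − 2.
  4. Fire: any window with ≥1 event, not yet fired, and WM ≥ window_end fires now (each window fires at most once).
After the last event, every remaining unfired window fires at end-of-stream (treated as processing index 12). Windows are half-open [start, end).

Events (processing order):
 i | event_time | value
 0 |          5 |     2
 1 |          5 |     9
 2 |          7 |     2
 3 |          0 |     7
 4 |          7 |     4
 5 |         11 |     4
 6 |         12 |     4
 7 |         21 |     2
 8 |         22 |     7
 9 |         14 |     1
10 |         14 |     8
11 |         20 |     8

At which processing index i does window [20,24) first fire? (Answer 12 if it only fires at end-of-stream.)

12

i=0 t=5 v=2: → [4,8),[2,6); WM=3
i=1 t=5 v=9: → [4,8),[2,6); WM=3
i=2 t=7 v=2: → [6,10),[4,8); WM=5
i=3 t=0 v=7: DROP (t<5-1); WM=5
i=4 t=7 v=4: → [6,10),[4,8); WM=5
i=5 t=11 v=4: → [10,14),[8,12); WM=9; [2,6) fires=2 [4,8) fires=3
i=6 t=12 v=4: → [12,16),[10,14); WM=10; [6,10) fires=2
i=7 t=21 v=2: → [20,24),[18,22); WM=19; [8,12) fires=1 [10,14) fires=1 [12,16) fires=1
i=8 t=22 v=7: → [22,26),[20,24); WM=20
i=9 t=14 v=1: DROP (t<20-1); WM=20
i=10 t=14 v=8: DROP (t<20-1); WM=20
i=11 t=20 v=8: → [20,24),[18,22); WM=20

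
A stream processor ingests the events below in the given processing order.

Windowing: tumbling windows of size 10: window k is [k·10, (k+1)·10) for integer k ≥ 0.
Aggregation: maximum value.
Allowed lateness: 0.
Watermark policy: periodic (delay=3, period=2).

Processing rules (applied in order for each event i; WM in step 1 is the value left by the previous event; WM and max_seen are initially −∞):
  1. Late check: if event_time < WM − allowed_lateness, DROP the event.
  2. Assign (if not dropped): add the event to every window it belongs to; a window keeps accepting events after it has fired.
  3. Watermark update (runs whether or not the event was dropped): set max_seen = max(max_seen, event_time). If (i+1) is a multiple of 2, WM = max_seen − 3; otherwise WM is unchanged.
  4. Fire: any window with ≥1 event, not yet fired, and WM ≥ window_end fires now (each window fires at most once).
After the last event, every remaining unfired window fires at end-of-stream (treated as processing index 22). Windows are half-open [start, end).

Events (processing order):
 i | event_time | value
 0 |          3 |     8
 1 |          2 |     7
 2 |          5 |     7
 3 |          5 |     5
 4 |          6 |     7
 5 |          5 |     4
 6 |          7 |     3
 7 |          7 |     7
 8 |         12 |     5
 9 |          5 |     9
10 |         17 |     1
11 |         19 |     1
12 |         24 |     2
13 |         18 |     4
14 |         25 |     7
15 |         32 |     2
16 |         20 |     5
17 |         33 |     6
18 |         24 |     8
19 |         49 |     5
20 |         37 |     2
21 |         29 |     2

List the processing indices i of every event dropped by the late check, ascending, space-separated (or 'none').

i=0 t=3 v=8: → [0,10); WM=−∞
i=1 t=2 v=7: → [0,10); WM=0
i=2 t=5 v=7: → [0,10); WM=0
i=3 t=5 v=5: → [0,10); WM=2
i=4 t=6 v=7: → [0,10); WM=2
i=5 t=5 v=4: → [0,10); WM=3
i=6 t=7 v=3: → [0,10); WM=3
i=7 t=7 v=7: → [0,10); WM=4
i=8 t=12 v=5: → [10,20); WM=4
i=9 t=5 v=9: → [0,10); WM=9
i=10 t=17 v=1: → [10,20); WM=9
i=11 t=19 v=1: → [10,20); WM=16; [0,10) fires=9
i=12 t=24 v=2: → [20,30); WM=16
i=13 t=18 v=4: → [10,20); WM=21; [10,20) fires=5
i=14 t=25 v=7: → [20,30); WM=21
i=15 t=32 v=2: → [30,40); WM=29
i=16 t=20 v=5: DROP (t<29-0); WM=29
i=17 t=33 v=6: → [30,40); WM=30; [20,30) fires=7
i=18 t=24 v=8: DROP (t<30-0); WM=30
i=19 t=49 v=5: → [40,50); WM=46; [30,40) fires=6
i=20 t=37 v=2: DROP (t<46-0); WM=46
i=21 t=29 v=2: DROP (t<46-0); WM=46

16 18 20 21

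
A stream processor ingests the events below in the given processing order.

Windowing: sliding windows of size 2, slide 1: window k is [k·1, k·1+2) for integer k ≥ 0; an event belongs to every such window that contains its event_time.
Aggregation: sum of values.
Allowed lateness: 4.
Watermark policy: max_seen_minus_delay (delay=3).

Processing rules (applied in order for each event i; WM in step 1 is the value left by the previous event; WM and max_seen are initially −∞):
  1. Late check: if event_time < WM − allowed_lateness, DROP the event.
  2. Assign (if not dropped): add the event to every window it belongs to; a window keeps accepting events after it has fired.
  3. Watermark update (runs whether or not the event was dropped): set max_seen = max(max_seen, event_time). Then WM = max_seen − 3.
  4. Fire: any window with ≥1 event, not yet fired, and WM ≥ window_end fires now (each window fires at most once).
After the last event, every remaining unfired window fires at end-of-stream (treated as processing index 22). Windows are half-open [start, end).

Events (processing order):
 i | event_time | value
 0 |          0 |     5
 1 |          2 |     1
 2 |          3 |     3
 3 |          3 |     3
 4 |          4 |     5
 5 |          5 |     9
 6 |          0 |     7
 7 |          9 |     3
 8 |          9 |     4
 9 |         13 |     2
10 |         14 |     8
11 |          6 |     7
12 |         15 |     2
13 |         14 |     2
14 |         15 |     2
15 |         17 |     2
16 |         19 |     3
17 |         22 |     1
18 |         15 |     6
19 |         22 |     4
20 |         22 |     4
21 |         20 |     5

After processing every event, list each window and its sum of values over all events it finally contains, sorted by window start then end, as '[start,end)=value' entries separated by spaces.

[0,2)=12 [1,3)=1 [2,4)=7 [3,5)=11 [4,6)=14 [5,7)=9 [8,10)=7 [9,11)=7 [12,14)=2 [13,15)=12 [14,16)=20 [15,17)=10 [16,18)=2 [17,19)=2 [18,20)=3 [19,21)=8 [20,22)=5 [21,23)=9 [22,24)=9

i=0 t=0 v=5: → [0,2); WM=-3
i=1 t=2 v=1: → [2,4),[1,3); WM=-1
i=2 t=3 v=3: → [3,5),[2,4); WM=0
i=3 t=3 v=3: → [3,5),[2,4); WM=0
i=4 t=4 v=5: → [4,6),[3,5); WM=1
i=5 t=5 v=9: → [5,7),[4,6); WM=2; [0,2) fires=5
i=6 t=0 v=7: → [0,2); WM=2
i=7 t=9 v=3: → [9,11),[8,10); WM=6; [1,3) fires=1 [2,4) fires=7 [3,5) fires=11 [4,6) fires=14
i=8 t=9 v=4: → [9,11),[8,10); WM=6
i=9 t=13 v=2: → [13,15),[12,14); WM=10; [5,7) fires=9 [8,10) fires=7
i=10 t=14 v=8: → [14,16),[13,15); WM=11; [9,11) fires=7
i=11 t=6 v=7: DROP (t<11-4); WM=11
i=12 t=15 v=2: → [15,17),[14,16); WM=12
i=13 t=14 v=2: → [14,16),[13,15); WM=12
i=14 t=15 v=2: → [15,17),[14,16); WM=12
i=15 t=17 v=2: → [17,19),[16,18); WM=14; [12,14) fires=2
i=16 t=19 v=3: → [19,21),[18,20); WM=16; [13,15) fires=12 [14,16) fires=14
i=17 t=22 v=1: → [22,24),[21,23); WM=19; [15,17) fires=4 [16,18) fires=2 [17,19) fires=2
i=18 t=15 v=6: → [15,17),[14,16); WM=19
i=19 t=22 v=4: → [22,24),[21,23); WM=19
i=20 t=22 v=4: → [22,24),[21,23); WM=19
i=21 t=20 v=5: → [20,22),[19,21); WM=19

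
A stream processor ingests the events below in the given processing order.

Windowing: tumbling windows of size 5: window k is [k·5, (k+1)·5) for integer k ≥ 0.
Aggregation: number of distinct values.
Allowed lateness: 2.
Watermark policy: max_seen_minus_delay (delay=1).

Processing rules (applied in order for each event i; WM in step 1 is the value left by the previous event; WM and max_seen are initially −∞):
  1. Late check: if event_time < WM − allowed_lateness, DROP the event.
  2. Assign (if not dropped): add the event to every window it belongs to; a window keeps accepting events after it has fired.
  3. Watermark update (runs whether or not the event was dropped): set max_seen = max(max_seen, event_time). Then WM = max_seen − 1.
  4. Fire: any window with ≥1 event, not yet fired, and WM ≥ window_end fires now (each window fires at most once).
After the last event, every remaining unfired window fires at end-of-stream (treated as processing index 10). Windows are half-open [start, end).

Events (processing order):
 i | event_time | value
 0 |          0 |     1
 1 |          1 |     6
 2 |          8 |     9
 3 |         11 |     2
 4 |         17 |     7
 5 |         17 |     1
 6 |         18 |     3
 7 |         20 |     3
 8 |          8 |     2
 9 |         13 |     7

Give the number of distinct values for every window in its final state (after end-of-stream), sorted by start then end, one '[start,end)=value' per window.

i=0 t=0 v=1: → [0,5); WM=-1
i=1 t=1 v=6: → [0,5); WM=0
i=2 t=8 v=9: → [5,10); WM=7; [0,5) fires=2
i=3 t=11 v=2: → [10,15); WM=10; [5,10) fires=1
i=4 t=17 v=7: → [15,20); WM=16; [10,15) fires=1
i=5 t=17 v=1: → [15,20); WM=16
i=6 t=18 v=3: → [15,20); WM=17
i=7 t=20 v=3: → [20,25); WM=19
i=8 t=8 v=2: DROP (t<19-2); WM=19
i=9 t=13 v=7: DROP (t<19-2); WM=19

[0,5)=2 [5,10)=1 [10,15)=1 [15,20)=3 [20,25)=1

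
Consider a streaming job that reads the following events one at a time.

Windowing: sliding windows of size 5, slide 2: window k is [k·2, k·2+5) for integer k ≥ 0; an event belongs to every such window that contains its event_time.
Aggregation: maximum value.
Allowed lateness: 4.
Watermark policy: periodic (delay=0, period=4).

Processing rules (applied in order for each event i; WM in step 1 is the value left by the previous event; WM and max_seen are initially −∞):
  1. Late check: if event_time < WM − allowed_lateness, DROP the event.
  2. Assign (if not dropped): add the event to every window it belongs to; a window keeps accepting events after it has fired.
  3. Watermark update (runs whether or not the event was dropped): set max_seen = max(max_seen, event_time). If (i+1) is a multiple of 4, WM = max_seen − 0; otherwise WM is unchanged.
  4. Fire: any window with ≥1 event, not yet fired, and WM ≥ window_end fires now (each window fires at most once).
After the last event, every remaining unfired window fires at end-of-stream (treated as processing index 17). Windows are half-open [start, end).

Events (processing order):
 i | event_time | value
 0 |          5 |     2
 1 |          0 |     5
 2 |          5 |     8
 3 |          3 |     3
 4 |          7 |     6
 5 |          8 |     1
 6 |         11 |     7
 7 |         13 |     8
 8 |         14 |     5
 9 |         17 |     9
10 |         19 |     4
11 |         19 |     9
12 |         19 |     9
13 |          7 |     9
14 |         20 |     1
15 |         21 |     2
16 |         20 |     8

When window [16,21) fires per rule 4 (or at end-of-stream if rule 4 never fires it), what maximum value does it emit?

9

i=0 t=5 v=2: → [4,9),[2,7); WM=−∞
i=1 t=0 v=5: → [0,5); WM=−∞
i=2 t=5 v=8: → [4,9),[2,7); WM=−∞
i=3 t=3 v=3: → [2,7),[0,5); WM=5; [0,5) fires=5
i=4 t=7 v=6: → [6,11),[4,9); WM=5
i=5 t=8 v=1: → [8,13),[6,11),[4,9); WM=5
i=6 t=11 v=7: → [10,15),[8,13); WM=5
i=7 t=13 v=8: → [12,17),[10,15); WM=13; [2,7) fires=8 [4,9) fires=8 [6,11) fires=6 [8,13) fires=7
i=8 t=14 v=5: → [14,19),[12,17),[10,15); WM=13
i=9 t=17 v=9: → [16,21),[14,19); WM=13
i=10 t=19 v=4: → [18,23),[16,21); WM=13
i=11 t=19 v=9: → [18,23),[16,21); WM=19; [10,15) fires=8 [12,17) fires=8 [14,19) fires=9
i=12 t=19 v=9: → [18,23),[16,21); WM=19
i=13 t=7 v=9: DROP (t<19-4); WM=19
i=14 t=20 v=1: → [20,25),[18,23),[16,21); WM=19
i=15 t=21 v=2: → [20,25),[18,23); WM=21; [16,21) fires=9
i=16 t=20 v=8: → [20,25),[18,23),[16,21); WM=21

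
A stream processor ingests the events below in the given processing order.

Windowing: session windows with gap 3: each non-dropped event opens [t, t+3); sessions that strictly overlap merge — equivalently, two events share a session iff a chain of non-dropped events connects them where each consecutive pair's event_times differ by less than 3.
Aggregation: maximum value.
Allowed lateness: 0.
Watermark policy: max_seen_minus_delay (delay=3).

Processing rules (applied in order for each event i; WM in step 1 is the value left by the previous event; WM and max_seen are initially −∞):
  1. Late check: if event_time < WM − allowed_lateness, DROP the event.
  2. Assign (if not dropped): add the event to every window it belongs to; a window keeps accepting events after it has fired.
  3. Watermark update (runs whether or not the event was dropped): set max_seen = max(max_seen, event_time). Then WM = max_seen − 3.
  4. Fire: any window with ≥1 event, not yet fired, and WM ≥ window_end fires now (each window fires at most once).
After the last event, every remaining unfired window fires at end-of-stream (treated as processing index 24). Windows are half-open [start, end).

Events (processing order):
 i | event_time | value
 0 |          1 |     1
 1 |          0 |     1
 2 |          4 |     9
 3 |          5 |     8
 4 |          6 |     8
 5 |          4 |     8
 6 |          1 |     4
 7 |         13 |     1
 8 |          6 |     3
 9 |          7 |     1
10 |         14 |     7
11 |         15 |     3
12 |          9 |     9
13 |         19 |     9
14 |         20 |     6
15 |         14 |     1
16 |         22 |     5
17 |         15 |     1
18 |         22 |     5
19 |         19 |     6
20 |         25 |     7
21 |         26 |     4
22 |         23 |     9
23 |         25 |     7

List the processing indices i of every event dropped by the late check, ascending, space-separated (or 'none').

i=0 t=1 v=1: → [1,4); WM=-2
i=1 t=0 v=1: → [0,4); WM=-2
i=2 t=4 v=9: → [4,7); WM=1
i=3 t=5 v=8: → [4,8); WM=2
i=4 t=6 v=8: → [4,9); WM=3
i=5 t=4 v=8: → [4,9); WM=3
i=6 t=1 v=4: DROP (t<3-0); WM=3
i=7 t=13 v=1: → [13,16); WM=10
i=8 t=6 v=3: DROP (t<10-0); WM=10
i=9 t=7 v=1: DROP (t<10-0); WM=10
i=10 t=14 v=7: → [13,17); WM=11
i=11 t=15 v=3: → [13,18); WM=12
i=12 t=9 v=9: DROP (t<12-0); WM=12
i=13 t=19 v=9: → [19,22); WM=16
i=14 t=20 v=6: → [19,23); WM=17
i=15 t=14 v=1: DROP (t<17-0); WM=17
i=16 t=22 v=5: → [19,25); WM=19
i=17 t=15 v=1: DROP (t<19-0); WM=19
i=18 t=22 v=5: → [19,25); WM=19
i=19 t=19 v=6: → [19,25); WM=19
i=20 t=25 v=7: → [25,28); WM=22
i=21 t=26 v=4: → [25,29); WM=23
i=22 t=23 v=9: → [19,29); WM=23
i=23 t=25 v=7: → [19,29); WM=23

6 8 9 12 15 17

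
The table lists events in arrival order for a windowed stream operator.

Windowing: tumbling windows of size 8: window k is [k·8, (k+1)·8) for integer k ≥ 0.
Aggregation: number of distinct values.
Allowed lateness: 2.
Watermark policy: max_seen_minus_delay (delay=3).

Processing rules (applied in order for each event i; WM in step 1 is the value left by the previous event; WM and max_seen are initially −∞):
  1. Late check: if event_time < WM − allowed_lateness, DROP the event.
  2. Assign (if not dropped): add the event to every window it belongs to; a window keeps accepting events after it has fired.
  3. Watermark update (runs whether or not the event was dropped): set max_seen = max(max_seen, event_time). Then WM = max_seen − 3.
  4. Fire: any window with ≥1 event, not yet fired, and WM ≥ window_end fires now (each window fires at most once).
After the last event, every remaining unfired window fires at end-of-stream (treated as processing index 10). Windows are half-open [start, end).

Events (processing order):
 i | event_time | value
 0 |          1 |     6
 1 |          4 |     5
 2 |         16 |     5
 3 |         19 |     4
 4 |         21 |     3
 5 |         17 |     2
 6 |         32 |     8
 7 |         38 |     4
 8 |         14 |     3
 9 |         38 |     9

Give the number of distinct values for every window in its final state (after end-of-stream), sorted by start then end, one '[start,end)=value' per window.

i=0 t=1 v=6: → [0,8); WM=-2
i=1 t=4 v=5: → [0,8); WM=1
i=2 t=16 v=5: → [16,24); WM=13; [0,8) fires=2
i=3 t=19 v=4: → [16,24); WM=16
i=4 t=21 v=3: → [16,24); WM=18
i=5 t=17 v=2: → [16,24); WM=18
i=6 t=32 v=8: → [32,40); WM=29; [16,24) fires=4
i=7 t=38 v=4: → [32,40); WM=35
i=8 t=14 v=3: DROP (t<35-2); WM=35
i=9 t=38 v=9: → [32,40); WM=35

[0,8)=2 [16,24)=4 [32,40)=3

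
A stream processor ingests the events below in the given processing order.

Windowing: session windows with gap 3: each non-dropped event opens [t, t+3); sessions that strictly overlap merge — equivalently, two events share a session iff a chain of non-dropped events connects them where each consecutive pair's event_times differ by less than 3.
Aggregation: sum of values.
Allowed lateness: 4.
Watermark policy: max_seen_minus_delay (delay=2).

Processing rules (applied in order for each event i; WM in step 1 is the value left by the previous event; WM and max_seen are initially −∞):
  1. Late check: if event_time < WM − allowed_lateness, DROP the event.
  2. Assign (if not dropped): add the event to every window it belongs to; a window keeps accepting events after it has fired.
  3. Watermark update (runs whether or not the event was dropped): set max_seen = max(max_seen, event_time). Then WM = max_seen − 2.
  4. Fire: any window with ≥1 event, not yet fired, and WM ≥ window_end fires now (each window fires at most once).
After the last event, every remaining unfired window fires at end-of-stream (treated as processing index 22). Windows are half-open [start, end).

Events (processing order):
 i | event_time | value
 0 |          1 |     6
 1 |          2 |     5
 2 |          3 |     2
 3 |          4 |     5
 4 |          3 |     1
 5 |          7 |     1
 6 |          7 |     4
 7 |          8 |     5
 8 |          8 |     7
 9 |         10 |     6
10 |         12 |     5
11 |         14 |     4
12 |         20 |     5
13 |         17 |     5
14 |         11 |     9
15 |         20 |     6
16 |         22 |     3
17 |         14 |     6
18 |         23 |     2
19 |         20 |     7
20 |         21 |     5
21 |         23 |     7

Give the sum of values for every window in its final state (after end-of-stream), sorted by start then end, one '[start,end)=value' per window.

[1,7)=19 [7,17)=32 [17,20)=5 [20,26)=35

i=0 t=1 v=6: → [1,4); WM=-1
i=1 t=2 v=5: → [1,5); WM=0
i=2 t=3 v=2: → [1,6); WM=1
i=3 t=4 v=5: → [1,7); WM=2
i=4 t=3 v=1: → [1,7); WM=2
i=5 t=7 v=1: → [7,10); WM=5
i=6 t=7 v=4: → [7,10); WM=5
i=7 t=8 v=5: → [7,11); WM=6
i=8 t=8 v=7: → [7,11); WM=6
i=9 t=10 v=6: → [7,13); WM=8
i=10 t=12 v=5: → [7,15); WM=10
i=11 t=14 v=4: → [7,17); WM=12
i=12 t=20 v=5: → [20,23); WM=18
i=13 t=17 v=5: → [17,20); WM=18
i=14 t=11 v=9: DROP (t<18-4); WM=18
i=15 t=20 v=6: → [20,23); WM=18
i=16 t=22 v=3: → [20,25); WM=20
i=17 t=14 v=6: DROP (t<20-4); WM=20
i=18 t=23 v=2: → [20,26); WM=21
i=19 t=20 v=7: → [20,26); WM=21
i=20 t=21 v=5: → [20,26); WM=21
i=21 t=23 v=7: → [20,26); WM=21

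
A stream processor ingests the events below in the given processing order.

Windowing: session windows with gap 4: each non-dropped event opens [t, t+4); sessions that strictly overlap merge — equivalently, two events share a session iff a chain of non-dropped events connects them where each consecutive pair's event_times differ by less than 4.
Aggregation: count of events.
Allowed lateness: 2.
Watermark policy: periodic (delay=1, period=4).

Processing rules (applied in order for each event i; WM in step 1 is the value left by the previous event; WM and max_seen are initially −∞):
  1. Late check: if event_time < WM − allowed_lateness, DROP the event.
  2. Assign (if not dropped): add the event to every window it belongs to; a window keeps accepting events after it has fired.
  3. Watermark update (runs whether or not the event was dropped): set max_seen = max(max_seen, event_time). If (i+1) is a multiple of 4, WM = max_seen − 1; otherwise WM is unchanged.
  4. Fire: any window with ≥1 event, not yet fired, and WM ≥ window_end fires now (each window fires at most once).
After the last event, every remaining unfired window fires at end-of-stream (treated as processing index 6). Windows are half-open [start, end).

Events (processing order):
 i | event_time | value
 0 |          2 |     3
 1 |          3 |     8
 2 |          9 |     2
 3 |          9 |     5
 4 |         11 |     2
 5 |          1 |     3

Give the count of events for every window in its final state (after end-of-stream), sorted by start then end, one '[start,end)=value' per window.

i=0 t=2 v=3: → [2,6); WM=−∞
i=1 t=3 v=8: → [2,7); WM=−∞
i=2 t=9 v=2: → [9,13); WM=−∞
i=3 t=9 v=5: → [9,13); WM=8
i=4 t=11 v=2: → [9,15); WM=8
i=5 t=1 v=3: DROP (t<8-2); WM=8

[2,7)=2 [9,15)=3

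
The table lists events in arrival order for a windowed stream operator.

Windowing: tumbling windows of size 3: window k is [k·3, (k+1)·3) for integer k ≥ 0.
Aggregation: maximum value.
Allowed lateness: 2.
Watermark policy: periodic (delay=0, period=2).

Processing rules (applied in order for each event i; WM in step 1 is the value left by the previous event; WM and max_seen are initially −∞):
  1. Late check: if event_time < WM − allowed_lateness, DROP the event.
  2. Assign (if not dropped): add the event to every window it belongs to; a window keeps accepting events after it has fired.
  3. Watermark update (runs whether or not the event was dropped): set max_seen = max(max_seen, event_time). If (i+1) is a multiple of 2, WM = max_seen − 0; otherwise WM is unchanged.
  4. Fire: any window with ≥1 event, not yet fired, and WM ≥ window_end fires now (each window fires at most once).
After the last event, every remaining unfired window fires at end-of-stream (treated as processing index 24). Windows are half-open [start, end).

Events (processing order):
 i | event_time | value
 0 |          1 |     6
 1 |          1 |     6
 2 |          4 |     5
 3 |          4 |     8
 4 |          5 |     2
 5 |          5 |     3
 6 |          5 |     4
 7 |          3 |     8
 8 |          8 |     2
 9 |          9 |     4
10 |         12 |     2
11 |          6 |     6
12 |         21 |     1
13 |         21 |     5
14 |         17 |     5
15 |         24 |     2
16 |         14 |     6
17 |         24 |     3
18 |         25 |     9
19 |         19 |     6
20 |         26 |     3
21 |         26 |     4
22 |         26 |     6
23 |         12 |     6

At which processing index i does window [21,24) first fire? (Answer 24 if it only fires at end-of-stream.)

15

i=0 t=1 v=6: → [0,3); WM=−∞
i=1 t=1 v=6: → [0,3); WM=1
i=2 t=4 v=5: → [3,6); WM=1
i=3 t=4 v=8: → [3,6); WM=4; [0,3) fires=6
i=4 t=5 v=2: → [3,6); WM=4
i=5 t=5 v=3: → [3,6); WM=5
i=6 t=5 v=4: → [3,6); WM=5
i=7 t=3 v=8: → [3,6); WM=5
i=8 t=8 v=2: → [6,9); WM=5
i=9 t=9 v=4: → [9,12); WM=9; [3,6) fires=8 [6,9) fires=2
i=10 t=12 v=2: → [12,15); WM=9
i=11 t=6 v=6: DROP (t<9-2); WM=12; [9,12) fires=4
i=12 t=21 v=1: → [21,24); WM=12
i=13 t=21 v=5: → [21,24); WM=21; [12,15) fires=2
i=14 t=17 v=5: DROP (t<21-2); WM=21
i=15 t=24 v=2: → [24,27); WM=24; [21,24) fires=5
i=16 t=14 v=6: DROP (t<24-2); WM=24
i=17 t=24 v=3: → [24,27); WM=24
i=18 t=25 v=9: → [24,27); WM=24
i=19 t=19 v=6: DROP (t<24-2); WM=25
i=20 t=26 v=3: → [24,27); WM=25
i=21 t=26 v=4: → [24,27); WM=26
i=22 t=26 v=6: → [24,27); WM=26
i=23 t=12 v=6: DROP (t<26-2); WM=26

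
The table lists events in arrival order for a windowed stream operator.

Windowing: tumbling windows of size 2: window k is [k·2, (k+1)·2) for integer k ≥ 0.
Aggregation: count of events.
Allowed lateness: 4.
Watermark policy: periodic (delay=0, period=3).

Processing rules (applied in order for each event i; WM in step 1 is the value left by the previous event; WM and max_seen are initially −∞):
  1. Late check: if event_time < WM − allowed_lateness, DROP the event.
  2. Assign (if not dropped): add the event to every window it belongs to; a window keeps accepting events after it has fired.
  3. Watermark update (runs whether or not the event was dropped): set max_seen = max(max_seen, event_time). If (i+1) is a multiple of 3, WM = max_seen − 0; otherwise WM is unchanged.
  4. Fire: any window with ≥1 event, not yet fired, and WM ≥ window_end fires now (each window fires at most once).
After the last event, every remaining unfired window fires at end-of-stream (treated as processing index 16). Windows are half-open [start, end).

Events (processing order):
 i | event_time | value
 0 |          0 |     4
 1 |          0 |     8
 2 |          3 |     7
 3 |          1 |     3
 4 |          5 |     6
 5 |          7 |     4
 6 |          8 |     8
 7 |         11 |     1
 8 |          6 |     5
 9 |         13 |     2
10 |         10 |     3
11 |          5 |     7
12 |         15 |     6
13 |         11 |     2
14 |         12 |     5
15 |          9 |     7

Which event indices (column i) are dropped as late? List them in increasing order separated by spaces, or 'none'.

i=0 t=0 v=4: → [0,2); WM=−∞
i=1 t=0 v=8: → [0,2); WM=−∞
i=2 t=3 v=7: → [2,4); WM=3; [0,2) fires=2
i=3 t=1 v=3: → [0,2); WM=3
i=4 t=5 v=6: → [4,6); WM=3
i=5 t=7 v=4: → [6,8); WM=7; [2,4) fires=1 [4,6) fires=1
i=6 t=8 v=8: → [8,10); WM=7
i=7 t=11 v=1: → [10,12); WM=7
i=8 t=6 v=5: → [6,8); WM=11; [6,8) fires=2 [8,10) fires=1
i=9 t=13 v=2: → [12,14); WM=11
i=10 t=10 v=3: → [10,12); WM=11
i=11 t=5 v=7: DROP (t<11-4); WM=13; [10,12) fires=2
i=12 t=15 v=6: → [14,16); WM=13
i=13 t=11 v=2: → [10,12); WM=13
i=14 t=12 v=5: → [12,14); WM=15; [12,14) fires=2
i=15 t=9 v=7: DROP (t<15-4); WM=15

11 15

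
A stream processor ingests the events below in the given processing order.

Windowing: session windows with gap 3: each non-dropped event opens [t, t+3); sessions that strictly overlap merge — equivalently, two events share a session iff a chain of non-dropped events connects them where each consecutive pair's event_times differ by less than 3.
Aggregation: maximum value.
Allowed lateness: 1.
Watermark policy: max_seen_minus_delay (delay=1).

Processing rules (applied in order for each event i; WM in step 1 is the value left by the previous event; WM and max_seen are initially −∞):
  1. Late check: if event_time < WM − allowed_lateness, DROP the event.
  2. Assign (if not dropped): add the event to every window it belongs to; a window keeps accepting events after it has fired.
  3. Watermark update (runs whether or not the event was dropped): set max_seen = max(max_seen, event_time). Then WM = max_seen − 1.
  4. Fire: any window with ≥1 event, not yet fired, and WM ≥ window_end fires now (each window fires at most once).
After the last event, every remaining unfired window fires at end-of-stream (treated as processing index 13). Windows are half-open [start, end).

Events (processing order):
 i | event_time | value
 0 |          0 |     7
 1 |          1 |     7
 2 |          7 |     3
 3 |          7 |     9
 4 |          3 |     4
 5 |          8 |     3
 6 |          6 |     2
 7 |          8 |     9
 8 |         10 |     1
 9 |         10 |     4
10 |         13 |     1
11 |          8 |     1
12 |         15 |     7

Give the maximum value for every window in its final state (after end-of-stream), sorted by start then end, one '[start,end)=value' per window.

[0,4)=7 [6,13)=9 [13,18)=7

i=0 t=0 v=7: → [0,3); WM=-1
i=1 t=1 v=7: → [0,4); WM=0
i=2 t=7 v=3: → [7,10); WM=6
i=3 t=7 v=9: → [7,10); WM=6
i=4 t=3 v=4: DROP (t<6-1); WM=6
i=5 t=8 v=3: → [7,11); WM=7
i=6 t=6 v=2: → [6,11); WM=7
i=7 t=8 v=9: → [6,11); WM=7
i=8 t=10 v=1: → [6,13); WM=9
i=9 t=10 v=4: → [6,13); WM=9
i=10 t=13 v=1: → [13,16); WM=12
i=11 t=8 v=1: DROP (t<12-1); WM=12
i=12 t=15 v=7: → [13,18); WM=14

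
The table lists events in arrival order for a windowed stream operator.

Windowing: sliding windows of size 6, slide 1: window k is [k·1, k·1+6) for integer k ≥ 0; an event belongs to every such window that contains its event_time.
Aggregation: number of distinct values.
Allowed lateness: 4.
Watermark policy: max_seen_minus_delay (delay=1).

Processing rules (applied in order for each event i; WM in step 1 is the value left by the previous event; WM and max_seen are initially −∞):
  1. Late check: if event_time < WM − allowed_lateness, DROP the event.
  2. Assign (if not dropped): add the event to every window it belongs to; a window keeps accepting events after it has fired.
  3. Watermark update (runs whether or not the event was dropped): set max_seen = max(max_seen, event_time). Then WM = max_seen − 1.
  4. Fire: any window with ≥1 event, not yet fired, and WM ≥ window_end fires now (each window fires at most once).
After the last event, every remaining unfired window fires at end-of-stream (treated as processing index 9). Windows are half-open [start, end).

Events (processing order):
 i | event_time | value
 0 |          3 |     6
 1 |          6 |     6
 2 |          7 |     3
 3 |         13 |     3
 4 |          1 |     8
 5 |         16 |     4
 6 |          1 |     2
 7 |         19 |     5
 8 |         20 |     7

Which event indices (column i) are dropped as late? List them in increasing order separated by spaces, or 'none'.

i=0 t=3 v=6: → [3,9),[2,8),[1,7),[0,6); WM=2
i=1 t=6 v=6: → [6,12),[5,11),[4,10),[3,9),[2,8),[1,7); WM=5
i=2 t=7 v=3: → [7,13),[6,12),[5,11),[4,10),[3,9),[2,8); WM=6; [0,6) fires=1
i=3 t=13 v=3: → [13,19),[12,18),[11,17),[10,16),[9,15),[8,14); WM=12; [1,7) fires=1 [2,8) fires=2 [3,9) fires=2 [4,10) fires=2 [5,11) fires=2 [6,12) fires=2
i=4 t=1 v=8: DROP (t<12-4); WM=12
i=5 t=16 v=4: → [16,22),[15,21),[14,20),[13,19),[12,18),[11,17); WM=15; [7,13) fires=1 [8,14) fires=1 [9,15) fires=1
i=6 t=1 v=2: DROP (t<15-4); WM=15
i=7 t=19 v=5: → [19,25),[18,24),[17,23),[16,22),[15,21),[14,20); WM=18; [10,16) fires=1 [11,17) fires=2 [12,18) fires=2
i=8 t=20 v=7: → [20,26),[19,25),[18,24),[17,23),[16,22),[15,21); WM=19; [13,19) fires=2

4 6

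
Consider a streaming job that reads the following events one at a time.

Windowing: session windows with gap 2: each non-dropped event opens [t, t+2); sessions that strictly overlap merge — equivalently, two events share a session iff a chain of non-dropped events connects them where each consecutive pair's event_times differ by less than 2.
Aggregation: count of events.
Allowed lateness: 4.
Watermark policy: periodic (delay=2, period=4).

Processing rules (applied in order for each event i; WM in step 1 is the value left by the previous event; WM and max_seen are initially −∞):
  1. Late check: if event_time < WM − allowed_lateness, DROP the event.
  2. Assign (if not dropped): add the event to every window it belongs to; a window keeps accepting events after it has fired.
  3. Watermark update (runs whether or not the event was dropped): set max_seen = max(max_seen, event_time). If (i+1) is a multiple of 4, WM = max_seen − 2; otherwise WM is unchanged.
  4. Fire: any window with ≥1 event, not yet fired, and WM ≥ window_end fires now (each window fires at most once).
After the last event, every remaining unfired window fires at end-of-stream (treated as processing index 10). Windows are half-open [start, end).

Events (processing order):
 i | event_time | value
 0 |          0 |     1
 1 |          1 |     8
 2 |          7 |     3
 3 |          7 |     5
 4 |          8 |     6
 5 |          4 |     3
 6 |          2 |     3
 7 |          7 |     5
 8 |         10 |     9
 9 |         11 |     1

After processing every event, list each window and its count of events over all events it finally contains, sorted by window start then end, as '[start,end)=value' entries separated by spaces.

[0,4)=3 [4,6)=1 [7,10)=4 [10,13)=2

i=0 t=0 v=1: → [0,2); WM=−∞
i=1 t=1 v=8: → [0,3); WM=−∞
i=2 t=7 v=3: → [7,9); WM=−∞
i=3 t=7 v=5: → [7,9); WM=5
i=4 t=8 v=6: → [7,10); WM=5
i=5 t=4 v=3: → [4,6); WM=5
i=6 t=2 v=3: → [0,4); WM=5
i=7 t=7 v=5: → [7,10); WM=6
i=8 t=10 v=9: → [10,12); WM=6
i=9 t=11 v=1: → [10,13); WM=6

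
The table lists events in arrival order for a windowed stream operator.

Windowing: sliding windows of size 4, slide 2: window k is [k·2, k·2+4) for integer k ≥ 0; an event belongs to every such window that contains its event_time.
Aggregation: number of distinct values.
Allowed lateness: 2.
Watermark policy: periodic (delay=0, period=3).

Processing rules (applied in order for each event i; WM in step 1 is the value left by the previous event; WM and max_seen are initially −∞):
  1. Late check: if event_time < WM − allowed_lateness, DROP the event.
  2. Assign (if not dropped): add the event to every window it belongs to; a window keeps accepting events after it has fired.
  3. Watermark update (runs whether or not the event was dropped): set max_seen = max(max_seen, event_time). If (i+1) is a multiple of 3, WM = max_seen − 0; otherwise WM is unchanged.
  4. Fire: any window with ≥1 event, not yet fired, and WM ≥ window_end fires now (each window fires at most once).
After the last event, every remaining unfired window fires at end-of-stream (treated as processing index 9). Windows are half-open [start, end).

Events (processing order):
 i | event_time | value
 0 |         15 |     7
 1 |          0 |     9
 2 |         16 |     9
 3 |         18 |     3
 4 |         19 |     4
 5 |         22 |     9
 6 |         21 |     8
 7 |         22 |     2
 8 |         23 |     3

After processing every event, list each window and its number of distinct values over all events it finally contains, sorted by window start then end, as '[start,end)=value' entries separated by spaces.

[0,4)=1 [12,16)=1 [14,18)=2 [16,20)=3 [18,22)=3 [20,24)=4 [22,26)=3

i=0 t=15 v=7: → [14,18),[12,16); WM=−∞
i=1 t=0 v=9: → [0,4); WM=−∞
i=2 t=16 v=9: → [16,20),[14,18); WM=16; [0,4) fires=1 [12,16) fires=1
i=3 t=18 v=3: → [18,22),[16,20); WM=16
i=4 t=19 v=4: → [18,22),[16,20); WM=16
i=5 t=22 v=9: → [22,26),[20,24); WM=22; [14,18) fires=2 [16,20) fires=3 [18,22) fires=2
i=6 t=21 v=8: → [20,24),[18,22); WM=22
i=7 t=22 v=2: → [22,26),[20,24); WM=22
i=8 t=23 v=3: → [22,26),[20,24); WM=23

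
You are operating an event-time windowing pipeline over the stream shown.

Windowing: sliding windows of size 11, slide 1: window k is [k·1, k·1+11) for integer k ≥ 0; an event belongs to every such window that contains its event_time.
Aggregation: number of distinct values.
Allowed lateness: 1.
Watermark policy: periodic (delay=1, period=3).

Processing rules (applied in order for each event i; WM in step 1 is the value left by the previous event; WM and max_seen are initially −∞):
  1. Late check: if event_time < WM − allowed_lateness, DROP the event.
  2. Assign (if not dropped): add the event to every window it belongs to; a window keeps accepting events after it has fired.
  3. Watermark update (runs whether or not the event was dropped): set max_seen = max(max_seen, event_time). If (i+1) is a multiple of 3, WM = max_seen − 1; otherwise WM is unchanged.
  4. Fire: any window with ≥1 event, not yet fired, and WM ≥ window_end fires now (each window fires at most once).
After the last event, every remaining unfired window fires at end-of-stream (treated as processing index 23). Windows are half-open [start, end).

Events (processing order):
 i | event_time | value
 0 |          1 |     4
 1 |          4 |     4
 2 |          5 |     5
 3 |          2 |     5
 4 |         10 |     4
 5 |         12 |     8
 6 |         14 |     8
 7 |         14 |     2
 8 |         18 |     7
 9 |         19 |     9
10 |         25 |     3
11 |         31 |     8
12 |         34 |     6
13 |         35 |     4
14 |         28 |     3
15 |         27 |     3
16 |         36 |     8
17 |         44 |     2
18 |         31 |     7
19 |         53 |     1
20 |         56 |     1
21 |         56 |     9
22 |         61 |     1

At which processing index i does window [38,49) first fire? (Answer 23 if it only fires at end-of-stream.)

20

i=0 t=1 v=4: → [1,12),[0,11); WM=−∞
i=1 t=4 v=4: → [4,15),[3,14),[2,13),[1,12),[0,11); WM=−∞
i=2 t=5 v=5: → [5,16),[4,15),[3,14),[2,13),[1,12),[0,11); WM=4
i=3 t=2 v=5: DROP (t<4-1); WM=4
i=4 t=10 v=4: → [10,21),[9,20),[8,19),[7,18),[6,17),[5,16),[4,15),[3,14),[2,13),[1,12),[0,11); WM=4
i=5 t=12 v=8: → [12,23),[11,22),[10,21),[9,20),[8,19),[7,18),[6,17),[5,16),[4,15),[3,14),[2,13); WM=11; [0,11) fires=2
i=6 t=14 v=8: → [14,25),[13,24),[12,23),[11,22),[10,21),[9,20),[8,19),[7,18),[6,17),[5,16),[4,15); WM=11
i=7 t=14 v=2: → [14,25),[13,24),[12,23),[11,22),[10,21),[9,20),[8,19),[7,18),[6,17),[5,16),[4,15); WM=11
i=8 t=18 v=7: → [18,29),[17,28),[16,27),[15,26),[14,25),[13,24),[12,23),[11,22),[10,21),[9,20),[8,19); WM=17; [1,12) fires=2 [2,13) fires=3 [3,14) fires=3 [4,15) fires=4 [5,16) fires=4 [6,17) fires=3
i=9 t=19 v=9: → [19,30),[18,29),[17,28),[16,27),[15,26),[14,25),[13,24),[12,23),[11,22),[10,21),[9,20); WM=17
i=10 t=25 v=3: → [25,36),[24,35),[23,34),[22,33),[21,32),[20,31),[19,30),[18,29),[17,28),[16,27),[15,26); WM=17
i=11 t=31 v=8: → [31,42),[30,41),[29,40),[28,39),[27,38),[26,37),[25,36),[24,35),[23,34),[22,33),[21,32); WM=30; [7,18) fires=3 [8,19) fires=4 [9,20) fires=5 [10,21) fires=5 [11,22) fires=4 [12,23) fires=4 [13,24) fires=4 [14,25) fires=4 [15,26) fires=3 [16,27) fires=3 [17,28) fires=3 [18,29) fires=3 [19,30) fires=2
i=12 t=34 v=6: → [34,45),[33,44),[32,43),[31,42),[30,41),[29,40),[28,39),[27,38),[26,37),[25,36),[24,35); WM=30
i=13 t=35 v=4: → [35,46),[34,45),[33,44),[32,43),[31,42),[30,41),[29,40),[28,39),[27,38),[26,37),[25,36); WM=30
i=14 t=28 v=3: DROP (t<30-1); WM=34; [20,31) fires=1 [21,32) fires=2 [22,33) fires=2 [23,34) fires=2
i=15 t=27 v=3: DROP (t<34-1); WM=34
i=16 t=36 v=8: → [36,47),[35,46),[34,45),[33,44),[32,43),[31,42),[30,41),[29,40),[28,39),[27,38),[26,37); WM=34
i=17 t=44 v=2: → [44,55),[43,54),[42,53),[41,52),[40,51),[39,50),[38,49),[37,48),[36,47),[35,46),[34,45); WM=43; [24,35) fires=3 [25,36) fires=4 [26,37) fires=3 [27,38) fires=3 [28,39) fires=3 [29,40) fires=3 [30,41) fires=3 [31,42) fires=3 [32,43) fires=3
i=18 t=31 v=7: DROP (t<43-1); WM=43
i=19 t=53 v=1: → [53,64),[52,63),[51,62),[50,61),[49,60),[48,59),[47,58),[46,57),[45,56),[44,55),[43,54); WM=43
i=20 t=56 v=1: → [56,67),[55,66),[54,65),[53,64),[52,63),[51,62),[50,61),[49,60),[48,59),[47,58),[46,57); WM=55; [33,44) fires=3 [34,45) fires=4 [35,46) fires=3 [36,47) fires=2 [37,48) fires=1 [38,49) fires=1 [39,50) fires=1 [40,51) fires=1 [41,52) fires=1 [42,53) fires=1 [43,54) fires=2 [44,55) fires=2
i=21 t=56 v=9: → [56,67),[55,66),[54,65),[53,64),[52,63),[51,62),[50,61),[49,60),[48,59),[47,58),[46,57); WM=55
i=22 t=61 v=1: → [61,72),[60,71),[59,70),[58,69),[57,68),[56,67),[55,66),[54,65),[53,64),[52,63),[51,62); WM=55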